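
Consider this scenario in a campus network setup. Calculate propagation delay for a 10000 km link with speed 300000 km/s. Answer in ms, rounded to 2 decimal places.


Given: distance = 10000 km, speed = 300000 km/s
Delay = distance / speed = 10000 / 300000 seconds
Delay in ms = 10000 * 1000 / 300000
Delay = 33.3333 ms
Rounded to 2 dp = 33.33 ms

33.33


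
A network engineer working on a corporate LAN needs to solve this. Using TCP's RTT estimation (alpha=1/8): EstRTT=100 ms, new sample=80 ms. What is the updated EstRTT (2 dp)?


Given: EstRTT = 100 ms, SampleRTT = 80 ms, alpha = 1/8
New EstRTT = (1 - alpha) * EstRTT + alpha * SampleRTT
(7/8) * 100 = 87.5
(1/8) * 80 = 10
New EstRTT = 87.5 + 10 = 97.5 ms -> 97.50 ms (2 dp)

97.50


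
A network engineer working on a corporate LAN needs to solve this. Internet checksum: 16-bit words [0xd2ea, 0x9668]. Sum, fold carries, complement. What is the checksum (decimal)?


Given words: [0xd2ea, 0x9668]
Step 1: Sum all words
Raw sum = 53994 + 38504 = 92498
Step 2: Fold carry: (26962 + 1) = 26963
One's complement = ~26963 & 0xFFFF = 38572

38572


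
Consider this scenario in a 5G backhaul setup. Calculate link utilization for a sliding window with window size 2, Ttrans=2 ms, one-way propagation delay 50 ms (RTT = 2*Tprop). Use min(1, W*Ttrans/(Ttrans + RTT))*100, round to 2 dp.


Given: W = 2, Ttrans = 2 ms, RTT = 100 ms (= 2 * Tprop, Tprop = 50 ms)
Cycle time = Ttrans + RTT = 2 + 100 = 102 ms (first packet sent until its ACK returns)
W * Ttrans = 2 * 2 = 4 ms of sending per cycle
W * Ttrans / (Ttrans + RTT) = 4 / 102 = 0.039216
U = min(1, 0.039216) = 0.039216
U% = 3.92%

3.92


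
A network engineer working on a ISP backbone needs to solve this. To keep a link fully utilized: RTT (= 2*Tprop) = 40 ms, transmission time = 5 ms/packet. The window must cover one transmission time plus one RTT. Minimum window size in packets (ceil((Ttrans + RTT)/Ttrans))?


Given: Ttrans = 5 ms, RTT = 40 ms (= 2 * Tprop, Tprop = 20 ms)
Time until first ACK returns = Ttrans + RTT = 5 + 40 = 45 ms
Need W * Ttrans >= Ttrans + RTT  ->  W >= (Ttrans + RTT) / Ttrans
(Ttrans + RTT) / Ttrans = 45 / 5 = 9
W_min = ceil(9) = 9

9


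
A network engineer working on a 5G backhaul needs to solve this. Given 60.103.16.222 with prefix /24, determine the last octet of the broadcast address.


Given: IP = 60.103.16.222, prefix = /24
Host bits = 32 - 24 = 8
Network last octet = 222 AND mask = 0
Host part size = 2^8 - 1 = 255
Broadcast last octet = 0 OR 255 = 255

255


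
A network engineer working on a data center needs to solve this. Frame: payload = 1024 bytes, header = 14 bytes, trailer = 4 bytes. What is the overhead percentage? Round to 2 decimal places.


Given: payload = 1024 B, header = 14 B, trailer = 4 B
Overhead bytes = header + trailer = 14 + 4 = 18
Total frame = payload + overhead = 1024 + 18 = 1042
Overhead % = 18 / 1042 * 100 = 1.7274% -> 1.73% (2 dp)

1.73


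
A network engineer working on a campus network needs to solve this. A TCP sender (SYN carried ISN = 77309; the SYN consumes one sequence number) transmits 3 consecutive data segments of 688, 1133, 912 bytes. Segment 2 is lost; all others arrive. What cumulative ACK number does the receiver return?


SYN uses sequence number 77309; first data byte = ISN + 1 = 77310.
Segment 1: SEQ = 77310, len = 688 B, covers [77310, 77997]
Segment 2: SEQ = 77998, len = 1133 B, covers [77998, 79130] [LOST]
Segment 3: SEQ = 79131, len = 912 B, covers [79131, 80042]
In-order data received: bytes [77310, 77997] (segments 1..1).
Segment 2 missing -> gap begins at byte 77998; later segments buffered out of order.
Cumulative ACK = next expected in-order byte = 77310 + 688 = 77998

77998


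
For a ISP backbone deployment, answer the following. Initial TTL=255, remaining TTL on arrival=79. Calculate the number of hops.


Given: initial TTL = 255, received TTL = 79
Hops = initial TTL - received TTL
Hops = 255 - 79 = 176

176


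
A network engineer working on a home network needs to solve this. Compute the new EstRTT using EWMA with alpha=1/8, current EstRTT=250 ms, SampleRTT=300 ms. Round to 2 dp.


Given: EstRTT = 250 ms, SampleRTT = 300 ms, alpha = 1/8
New EstRTT = (1 - alpha) * EstRTT + alpha * SampleRTT
(7/8) * 250 = 218.75
(1/8) * 300 = 37.5
New EstRTT = 218.75 + 37.5 = 256.25 ms -> 256.25 ms (2 dp)

256.25


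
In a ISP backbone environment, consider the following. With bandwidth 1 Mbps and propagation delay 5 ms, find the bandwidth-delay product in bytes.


Given: bandwidth = 1 Mbps, delay = 5 ms
BDP in bits = 1 * 10^6 * 5 / 1000
BDP in bits = 5000
BDP in bytes = 5000 / 8 = 625

625


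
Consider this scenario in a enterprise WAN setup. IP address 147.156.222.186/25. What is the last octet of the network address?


Given: IP = 147.156.222.186, prefix = /25
Subnet mask = 255.255.255.128
Last octet of IP: 186
Last octet of mask: 128
Network last octet = 186 AND 128 = 128

128


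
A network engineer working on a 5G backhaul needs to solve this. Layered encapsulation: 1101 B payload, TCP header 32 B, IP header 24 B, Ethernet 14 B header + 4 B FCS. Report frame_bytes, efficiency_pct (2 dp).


TCP segment = 1101 + 32 = 1133 B
IP packet = 1133 + 24 = 1157 B
Ethernet frame = 1157 + 14 + 4 = 1175 B
Efficiency = app / frame = 1101 / 1175 = 0.937021 = 93.7021% -> 93.70% (2 dp)

1175, 93.70


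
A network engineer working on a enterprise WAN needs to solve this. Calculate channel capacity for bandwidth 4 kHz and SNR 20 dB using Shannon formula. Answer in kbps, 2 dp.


Given: B = 4 kHz, SNR = 20 dB
SNR linear = 10^(20/10) = 100
1 + SNR = 101
log2(101) = 6.6582114828
C = 4 * 1000 * 6.6582114828 = 26632.8459 bps
C = 26.632846 kbps -> 26.63 kbps (2 dp)

26.63


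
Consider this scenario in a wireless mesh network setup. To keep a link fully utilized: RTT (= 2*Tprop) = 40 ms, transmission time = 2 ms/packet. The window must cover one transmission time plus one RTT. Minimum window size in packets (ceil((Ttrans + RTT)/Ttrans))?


Given: Ttrans = 2 ms, RTT = 40 ms (= 2 * Tprop, Tprop = 20 ms)
Time until first ACK returns = Ttrans + RTT = 2 + 40 = 42 ms
Need W * Ttrans >= Ttrans + RTT  ->  W >= (Ttrans + RTT) / Ttrans
(Ttrans + RTT) / Ttrans = 42 / 2 = 21
W_min = ceil(21) = 21

21


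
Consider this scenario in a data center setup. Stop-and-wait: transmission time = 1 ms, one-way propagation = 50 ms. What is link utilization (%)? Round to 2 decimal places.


Given: Ttrans = 1 ms, Tprop = 50 ms
RTT = 2 * Tprop = 2 * 50 = 100 ms
U = Ttrans / (Ttrans + RTT)
U = 1 / (1 + 100)
U = 1 / 101 = 0.009901
U% = 0.99%

0.99


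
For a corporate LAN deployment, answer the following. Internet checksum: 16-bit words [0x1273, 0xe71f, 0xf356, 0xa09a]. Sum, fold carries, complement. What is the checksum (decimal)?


Given words: [0x1273, 0xe71f, 0xf356, 0xa09a]
Step 1: Sum all words
Raw sum = 4723 + 59167 + 62294 + 41114 = 167298
Step 2: Fold carry: (36226 + 2) = 36228
One's complement = ~36228 & 0xFFFF = 29307

29307


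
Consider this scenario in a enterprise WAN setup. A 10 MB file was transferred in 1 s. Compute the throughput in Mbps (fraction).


Given: file = 10 MB, time = 1 s
File in Mb = 10 * 8 = 80 Mb
Throughput = 80 / 1 Mbps
Throughput = 80 Mbps

80


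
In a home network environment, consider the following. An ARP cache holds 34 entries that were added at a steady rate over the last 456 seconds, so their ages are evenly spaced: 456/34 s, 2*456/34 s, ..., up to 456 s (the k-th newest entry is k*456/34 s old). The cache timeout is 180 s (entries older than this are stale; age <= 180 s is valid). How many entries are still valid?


Ages are k * 456/34 s for k = 1..34 (spacing = 13.4118 s).
Entry k is valid iff k * 456/34 <= 180 iff k <= 34 * 180 / 456 = 13.4211
n_valid = floor(13.4211) = 13
(n_stale = 34 - 13 = 21)

13


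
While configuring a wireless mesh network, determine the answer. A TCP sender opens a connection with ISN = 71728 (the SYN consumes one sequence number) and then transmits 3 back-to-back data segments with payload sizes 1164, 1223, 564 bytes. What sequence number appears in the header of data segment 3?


The SYN occupies sequence number ISN = 71728, so the first data byte is ISN + 1 = 71729.
SEQ of data segment i = (ISN + 1) + sum of payload sizes of segments 1..i-1.
Segment 1: SEQ = 71729, payload = 1164 bytes
Segment 2: SEQ = 72893, payload = 1223 bytes
Segment 3: SEQ = 74116, payload = 564 bytes
SEQ of segment 3 = 71729 + 1164 + 1223 = 74116

74116


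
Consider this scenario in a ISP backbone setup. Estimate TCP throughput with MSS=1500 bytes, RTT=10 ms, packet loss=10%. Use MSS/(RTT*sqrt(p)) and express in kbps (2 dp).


Given: MSS = 1500 bytes, RTT = 10 ms, loss = 10%
RTT in seconds = 10 / 1000 = 0.01
Loss rate = 10% = 0.1
sqrt(loss) = sqrt(0.1) = 0.316227766017
Throughput (bytes/s) = 1500 / (0.01 * 0.316227766017) = 474341.6490
Throughput (kbps) = 474341.6490 * 8 / 1000 = 3794.733192 -> 3794.73 kbps (2 dp)

3794.73


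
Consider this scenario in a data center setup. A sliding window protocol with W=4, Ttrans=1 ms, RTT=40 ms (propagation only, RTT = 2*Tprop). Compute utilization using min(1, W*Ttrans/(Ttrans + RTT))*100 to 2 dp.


Given: W = 4, Ttrans = 1 ms, RTT = 40 ms (= 2 * Tprop, Tprop = 20 ms)
Cycle time = Ttrans + RTT = 1 + 40 = 41 ms (first packet sent until its ACK returns)
W * Ttrans = 4 * 1 = 4 ms of sending per cycle
W * Ttrans / (Ttrans + RTT) = 4 / 41 = 0.097561
U = min(1, 0.097561) = 0.097561
U% = 9.76%

9.76


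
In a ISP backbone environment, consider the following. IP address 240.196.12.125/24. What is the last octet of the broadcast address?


Given: IP = 240.196.12.125, prefix = /24
Host bits = 32 - 24 = 8
Network last octet = 125 AND mask = 0
Host part size = 2^8 - 1 = 255
Broadcast last octet = 0 OR 255 = 255

255


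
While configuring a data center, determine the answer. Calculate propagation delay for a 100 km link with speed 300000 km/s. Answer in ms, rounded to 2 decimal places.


Given: distance = 100 km, speed = 300000 km/s
Delay = distance / speed = 100 / 300000 seconds
Delay in ms = 100 * 1000 / 300000
Delay = 0.3333 ms
Rounded to 2 dp = 0.33 ms

0.33


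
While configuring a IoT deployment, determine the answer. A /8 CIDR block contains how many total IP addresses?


Given: CIDR prefix /8
Host bits = 32 - 8 = 24
Total addresses = 2^24 = 16777216

16777216


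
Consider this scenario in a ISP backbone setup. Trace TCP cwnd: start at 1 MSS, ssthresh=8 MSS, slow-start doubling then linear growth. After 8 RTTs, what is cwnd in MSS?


RTT 0: cwnd = 1 MSS (initial)
RTT 1: cwnd = 2 MSS (slow start, doubled)
RTT 2: cwnd = 4 MSS (slow start, doubled)
RTT 3: cwnd = 8 MSS (slow start, doubled)
RTT 4: cwnd = 9 MSS (congestion avoidance, +1)
RTT 5: cwnd = 10 MSS (congestion avoidance, +1)
RTT 6: cwnd = 11 MSS (congestion avoidance, +1)
RTT 7: cwnd = 12 MSS (congestion avoidance, +1)
RTT 8: cwnd = 13 MSS (congestion avoidance, +1)

13


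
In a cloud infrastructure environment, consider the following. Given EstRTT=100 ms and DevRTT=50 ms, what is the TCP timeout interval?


Given: EstRTT = 100 ms, DevRTT = 50 ms
Timeout = EstRTT + 4 * DevRTT
4 * DevRTT = 4 * 50 = 200
Timeout = 100 + 200 = 300 ms

300


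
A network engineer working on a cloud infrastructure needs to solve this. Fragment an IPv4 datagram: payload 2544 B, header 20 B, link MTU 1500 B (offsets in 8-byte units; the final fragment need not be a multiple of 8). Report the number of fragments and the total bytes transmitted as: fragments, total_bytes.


Max data per non-final fragment = floor((MTU - header)/8)*8 = floor((1500 - 20)/8)*8 = floor(1480/8)*8 = 1480 B
Final fragment needs no 8-byte alignment: it can carry up to MTU - header = 1480 B
Non-final fragments needed = ceil((payload - 1480) / 1480) = ceil(1064/1480) = ceil(0.7189) = 1
Number of fragments = 1 + 1 = 2
Fragment sizes (data): 1 * 1480 B + 1064 B (last, 1064 <= 1480 OK)
Total bytes sent = payload + n_frags * header = 2544 + 2*20 = 2544 + 40 = 2584 B

2, 2584


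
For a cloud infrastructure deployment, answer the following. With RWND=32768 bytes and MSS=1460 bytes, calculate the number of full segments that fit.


Given: RWND = 32768 bytes, MSS = 1460 bytes
Full segments = floor(RWND / MSS)
Full segments = floor(32768 / 1460)
Full segments = floor(22.4438) = 22

22


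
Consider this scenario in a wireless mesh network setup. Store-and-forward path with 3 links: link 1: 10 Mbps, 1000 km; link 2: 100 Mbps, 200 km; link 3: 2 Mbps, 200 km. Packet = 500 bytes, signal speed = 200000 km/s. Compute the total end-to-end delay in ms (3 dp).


Packet = 500 bytes = 4000 bits. Store-and-forward: sum (t_trans + t_prop) per link.
Link 1: t_trans = 4000/(10*10^6) s = 0.4000 ms; t_prop = 1000/200000 s = 5.0000 ms; subtotal = 5.4000 ms
Link 2: t_trans = 4000/(100*10^6) s = 0.0400 ms; t_prop = 200/200000 s = 1.0000 ms; subtotal = 1.0400 ms
Link 3: t_trans = 4000/(2*10^6) s = 2.0000 ms; t_prop = 200/200000 s = 1.0000 ms; subtotal = 3.0000 ms
End-to-end = 5.4000 + 1.0400 + 3.0000 = 9.4400 ms -> 9.440 ms (3 dp)

9.440


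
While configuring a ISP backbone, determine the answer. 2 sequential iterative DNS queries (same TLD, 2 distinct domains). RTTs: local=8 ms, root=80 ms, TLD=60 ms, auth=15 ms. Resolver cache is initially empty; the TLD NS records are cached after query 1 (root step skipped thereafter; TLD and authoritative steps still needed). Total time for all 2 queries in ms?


Lookup 1 (cold cache): local + root + TLD + auth = 8 + 80 + 60 + 15 = 163 ms
Lookups 2..2 (TLD NS cached -> skip root; new domain -> still ask TLD and auth): local + TLD + auth = 8 + 60 + 15 = 83 ms each
Remaining 1 lookups: 1 * 83 = 83 ms
Total = 163 + 83 = 246 ms

246


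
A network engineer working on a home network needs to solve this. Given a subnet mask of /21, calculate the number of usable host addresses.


Given: subnet mask /21
Host bits = 32 - 21 = 11
Total addresses = 2^11 = 2048
Usable hosts = 2048 - 2 (network + broadcast) = 2046

2046


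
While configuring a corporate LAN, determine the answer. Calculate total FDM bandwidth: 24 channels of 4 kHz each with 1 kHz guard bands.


Given: 24 channels, 4 kHz each, guard = 1 kHz
Channel bandwidth = 24 * 4 = 96 kHz
Guard bands = 23 gaps * 1 kHz = 23 kHz
Total = 96 + 23 = 119 kHz

119


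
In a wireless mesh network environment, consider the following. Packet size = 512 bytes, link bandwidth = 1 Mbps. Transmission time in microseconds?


Given: packet = 512 bytes, bandwidth = 1 Mbps
Packet in bits = 512 * 8 = 4096 bits
Bandwidth = 1 * 10^6 = 1000000 bps
Time = 4096 / 1000000 seconds
Time in us = 4096 * 10^6 / 1000000 = 4096

4096


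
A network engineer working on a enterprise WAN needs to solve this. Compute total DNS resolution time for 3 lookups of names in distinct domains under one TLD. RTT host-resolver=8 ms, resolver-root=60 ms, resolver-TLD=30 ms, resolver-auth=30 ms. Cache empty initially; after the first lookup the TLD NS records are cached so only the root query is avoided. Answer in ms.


Lookup 1 (cold cache): local + root + TLD + auth = 8 + 60 + 30 + 30 = 128 ms
Lookups 2..3 (TLD NS cached -> skip root; new domain -> still ask TLD and auth): local + TLD + auth = 8 + 30 + 30 = 68 ms each
Remaining 2 lookups: 2 * 68 = 136 ms
Total = 128 + 136 = 264 ms

264


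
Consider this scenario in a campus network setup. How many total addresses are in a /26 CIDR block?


Given: CIDR prefix /26
Host bits = 32 - 26 = 6
Total addresses = 2^6 = 64

64


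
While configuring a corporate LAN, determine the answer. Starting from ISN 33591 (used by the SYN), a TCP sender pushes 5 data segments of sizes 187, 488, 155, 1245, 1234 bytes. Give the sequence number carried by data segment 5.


The SYN occupies sequence number ISN = 33591, so the first data byte is ISN + 1 = 33592.
SEQ of data segment i = (ISN + 1) + sum of payload sizes of segments 1..i-1.
Segment 1: SEQ = 33592, payload = 187 bytes
Segment 2: SEQ = 33779, payload = 488 bytes
Segment 3: SEQ = 34267, payload = 155 bytes
Segment 4: SEQ = 34422, payload = 1245 bytes
Segment 5: SEQ = 35667, payload = 1234 bytes
SEQ of segment 5 = 33592 + 187 + 488 + 155 + 1245 = 35667

35667


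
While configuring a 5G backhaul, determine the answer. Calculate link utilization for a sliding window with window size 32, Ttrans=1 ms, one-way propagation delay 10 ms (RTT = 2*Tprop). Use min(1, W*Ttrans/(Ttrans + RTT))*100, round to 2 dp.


Given: W = 32, Ttrans = 1 ms, RTT = 20 ms (= 2 * Tprop, Tprop = 10 ms)
Cycle time = Ttrans + RTT = 1 + 20 = 21 ms (first packet sent until its ACK returns)
W * Ttrans = 32 * 1 = 32 ms of sending per cycle
W * Ttrans / (Ttrans + RTT) = 32 / 21 = 1.523810
U = min(1, 1.523810) = 1.000000
U% = 100.00%

100.00


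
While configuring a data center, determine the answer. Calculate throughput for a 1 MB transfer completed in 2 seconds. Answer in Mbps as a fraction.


Given: file = 1 MB, time = 2 s
File in Mb = 1 * 8 = 8 Mb
Throughput = 8 / 2 Mbps
Throughput = 4 Mbps

4


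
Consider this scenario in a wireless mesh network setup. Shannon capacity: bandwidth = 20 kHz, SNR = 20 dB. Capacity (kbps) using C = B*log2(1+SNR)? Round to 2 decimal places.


Given: B = 20 kHz, SNR = 20 dB
SNR linear = 10^(20/10) = 100
1 + SNR = 101
log2(101) = 6.6582114828
C = 20 * 1000 * 6.6582114828 = 133164.2297 bps
C = 133.164230 kbps -> 133.16 kbps (2 dp)

133.16


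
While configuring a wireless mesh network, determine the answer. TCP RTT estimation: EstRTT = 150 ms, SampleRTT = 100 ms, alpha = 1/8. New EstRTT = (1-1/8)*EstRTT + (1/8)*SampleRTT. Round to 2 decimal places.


Given: EstRTT = 150 ms, SampleRTT = 100 ms, alpha = 1/8
New EstRTT = (1 - alpha) * EstRTT + alpha * SampleRTT
(7/8) * 150 = 131.25
(1/8) * 100 = 12.5
New EstRTT = 131.25 + 12.5 = 143.75 ms -> 143.75 ms (2 dp)

143.75


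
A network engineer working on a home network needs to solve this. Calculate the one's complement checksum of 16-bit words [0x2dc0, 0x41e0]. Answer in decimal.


Given words: [0x2dc0, 0x41e0]
Step 1: Sum all words
Raw sum = 11712 + 16864 = 28576
One's complement = ~28576 & 0xFFFF = 36959

36959


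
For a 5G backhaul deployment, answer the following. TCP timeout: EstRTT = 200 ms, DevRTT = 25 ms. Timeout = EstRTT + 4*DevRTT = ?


Given: EstRTT = 200 ms, DevRTT = 25 ms
Timeout = EstRTT + 4 * DevRTT
4 * DevRTT = 4 * 25 = 100
Timeout = 200 + 100 = 300 ms

300


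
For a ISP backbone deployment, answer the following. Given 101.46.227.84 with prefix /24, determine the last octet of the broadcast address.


Given: IP = 101.46.227.84, prefix = /24
Host bits = 32 - 24 = 8
Network last octet = 84 AND mask = 0
Host part size = 2^8 - 1 = 255
Broadcast last octet = 0 OR 255 = 255

255


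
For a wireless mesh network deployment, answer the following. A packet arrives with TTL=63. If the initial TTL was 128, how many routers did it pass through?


Given: initial TTL = 128, received TTL = 63
Hops = initial TTL - received TTL
Hops = 128 - 63 = 65

65


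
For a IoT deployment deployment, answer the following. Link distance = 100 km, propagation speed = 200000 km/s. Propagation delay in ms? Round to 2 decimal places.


Given: distance = 100 km, speed = 200000 km/s
Delay = distance / speed = 100 / 200000 seconds
Delay in ms = 100 * 1000 / 200000
Delay = 0.5000 ms
Rounded to 2 dp = 0.50 ms

0.50


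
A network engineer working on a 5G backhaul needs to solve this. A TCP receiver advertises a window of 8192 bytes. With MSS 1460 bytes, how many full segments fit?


Given: RWND = 8192 bytes, MSS = 1460 bytes
Full segments = floor(RWND / MSS)
Full segments = floor(8192 / 1460)
Full segments = floor(5.611) = 5

5


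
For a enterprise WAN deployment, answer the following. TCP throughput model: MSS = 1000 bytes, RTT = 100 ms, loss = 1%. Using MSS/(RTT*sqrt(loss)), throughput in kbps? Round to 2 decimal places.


Given: MSS = 1000 bytes, RTT = 100 ms, loss = 1%
RTT in seconds = 100 / 1000 = 0.1
Loss rate = 1% = 0.01
sqrt(loss) = sqrt(0.01) = 0.1
Throughput (bytes/s) = 1000 / (0.1 * 0.1) = 100000.0000
Throughput (kbps) = 100000.0000 * 8 / 1000 = 800.000000 -> 800.00 kbps (2 dp)

800.00


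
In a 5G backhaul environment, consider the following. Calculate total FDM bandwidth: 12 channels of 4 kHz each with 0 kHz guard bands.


Given: 12 channels, 4 kHz each, guard = 0 kHz
Channel bandwidth = 12 * 4 = 48 kHz
Guard bands = 11 gaps * 0 kHz = 0 kHz
Total = 48 + 0 = 48 kHz

48


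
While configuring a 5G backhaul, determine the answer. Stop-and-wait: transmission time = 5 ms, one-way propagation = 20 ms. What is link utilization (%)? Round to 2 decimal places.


Given: Ttrans = 5 ms, Tprop = 20 ms
RTT = 2 * Tprop = 2 * 20 = 40 ms
U = Ttrans / (Ttrans + RTT)
U = 5 / (5 + 40)
U = 5 / 45 = 0.111111
U% = 11.11%

11.11


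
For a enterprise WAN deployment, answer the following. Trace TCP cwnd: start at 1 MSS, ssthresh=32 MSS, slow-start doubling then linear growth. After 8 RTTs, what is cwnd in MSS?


RTT 0: cwnd = 1 MSS (initial)
RTT 1: cwnd = 2 MSS (slow start, doubled)
RTT 2: cwnd = 4 MSS (slow start, doubled)
RTT 3: cwnd = 8 MSS (slow start, doubled)
RTT 4: cwnd = 16 MSS (slow start, doubled)
RTT 5: cwnd = 32 MSS (slow start, doubled)
RTT 6: cwnd = 33 MSS (congestion avoidance, +1)
RTT 7: cwnd = 34 MSS (congestion avoidance, +1)
RTT 8: cwnd = 35 MSS (congestion avoidance, +1)

35


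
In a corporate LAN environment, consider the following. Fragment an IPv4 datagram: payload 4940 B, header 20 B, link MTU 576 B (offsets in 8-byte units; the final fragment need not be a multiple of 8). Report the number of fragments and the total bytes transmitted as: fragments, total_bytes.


Max data per non-final fragment = floor((MTU - header)/8)*8 = floor((576 - 20)/8)*8 = floor(556/8)*8 = 552 B
Final fragment needs no 8-byte alignment: it can carry up to MTU - header = 556 B
Non-final fragments needed = ceil((payload - 556) / 552) = ceil(4384/552) = ceil(7.9420) = 8
Number of fragments = 8 + 1 = 9
Fragment sizes (data): 8 * 552 B + 524 B (last, 524 <= 556 OK)
Total bytes sent = payload + n_frags * header = 4940 + 9*20 = 4940 + 180 = 5120 B

9, 5120


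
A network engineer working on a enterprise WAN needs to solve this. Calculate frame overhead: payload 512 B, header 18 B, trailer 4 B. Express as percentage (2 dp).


Given: payload = 512 B, header = 18 B, trailer = 4 B
Overhead bytes = header + trailer = 18 + 4 = 22
Total frame = payload + overhead = 512 + 22 = 534
Overhead % = 22 / 534 * 100 = 4.1199% -> 4.12% (2 dp)

4.12


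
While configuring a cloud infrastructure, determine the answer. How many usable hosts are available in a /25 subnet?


Given: subnet mask /25
Host bits = 32 - 25 = 7
Total addresses = 2^7 = 128
Usable hosts = 128 - 2 (network + broadcast) = 126

126


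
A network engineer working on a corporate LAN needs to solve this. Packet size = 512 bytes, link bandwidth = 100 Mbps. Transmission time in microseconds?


Given: packet = 512 bytes, bandwidth = 100 Mbps
Packet in bits = 512 * 8 = 4096 bits
Bandwidth = 100 * 10^6 = 100000000 bps
Time = 4096 / 100000000 seconds
Time in us = 4096 * 10^6 / 100000000 = 40.96

40.96


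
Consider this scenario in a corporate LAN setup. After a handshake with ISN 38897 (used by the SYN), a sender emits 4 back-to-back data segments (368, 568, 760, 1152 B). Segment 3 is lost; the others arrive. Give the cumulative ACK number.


SYN uses sequence number 38897; first data byte = ISN + 1 = 38898.
Segment 1: SEQ = 38898, len = 368 B, covers [38898, 39265]
Segment 2: SEQ = 39266, len = 568 B, covers [39266, 39833]
Segment 3: SEQ = 39834, len = 760 B, covers [39834, 40593] [LOST]
Segment 4: SEQ = 40594, len = 1152 B, covers [40594, 41745]
In-order data received: bytes [38898, 39833] (segments 1..2).
Segment 3 missing -> gap begins at byte 39834; later segments buffered out of order.
Cumulative ACK = next expected in-order byte = 38898 + 368 + 568 = 39834

39834


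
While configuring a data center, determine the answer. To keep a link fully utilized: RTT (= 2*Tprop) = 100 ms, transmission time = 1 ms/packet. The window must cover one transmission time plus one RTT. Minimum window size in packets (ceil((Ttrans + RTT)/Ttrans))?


Given: Ttrans = 1 ms, RTT = 100 ms (= 2 * Tprop, Tprop = 50 ms)
Time until first ACK returns = Ttrans + RTT = 1 + 100 = 101 ms
Need W * Ttrans >= Ttrans + RTT  ->  W >= (Ttrans + RTT) / Ttrans
(Ttrans + RTT) / Ttrans = 101 / 1 = 101
W_min = ceil(101) = 101

101


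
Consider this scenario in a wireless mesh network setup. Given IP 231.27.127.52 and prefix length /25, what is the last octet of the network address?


Given: IP = 231.27.127.52, prefix = /25
Subnet mask = 255.255.255.128
Last octet of IP: 52
Last octet of mask: 128
Network last octet = 52 AND 128 = 0

0


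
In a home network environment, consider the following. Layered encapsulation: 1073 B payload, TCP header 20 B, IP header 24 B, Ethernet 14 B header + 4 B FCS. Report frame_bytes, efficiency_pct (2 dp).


TCP segment = 1073 + 20 = 1093 B
IP packet = 1093 + 24 = 1117 B
Ethernet frame = 1117 + 14 + 4 = 1135 B
Efficiency = app / frame = 1073 / 1135 = 0.945374 = 94.5374% -> 94.54% (2 dp)

1135, 94.54


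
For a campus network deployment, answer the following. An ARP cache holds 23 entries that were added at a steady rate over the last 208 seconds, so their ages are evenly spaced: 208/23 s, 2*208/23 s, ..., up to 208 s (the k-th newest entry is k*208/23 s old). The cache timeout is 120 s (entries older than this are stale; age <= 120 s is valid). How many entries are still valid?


Ages are k * 208/23 s for k = 1..23 (spacing = 9.0435 s).
Entry k is valid iff k * 208/23 <= 120 iff k <= 23 * 120 / 208 = 13.2692
n_valid = floor(13.2692) = 13
(n_stale = 23 - 13 = 10)

13


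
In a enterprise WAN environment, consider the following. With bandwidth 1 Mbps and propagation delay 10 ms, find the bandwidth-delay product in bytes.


Given: bandwidth = 1 Mbps, delay = 10 ms
BDP in bits = 1 * 10^6 * 10 / 1000
BDP in bits = 10000
BDP in bytes = 10000 / 8 = 1250

1250


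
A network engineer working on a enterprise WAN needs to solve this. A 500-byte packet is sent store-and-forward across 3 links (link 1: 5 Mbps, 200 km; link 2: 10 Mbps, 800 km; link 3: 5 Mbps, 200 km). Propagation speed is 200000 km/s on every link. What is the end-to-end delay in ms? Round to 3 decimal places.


Packet = 500 bytes = 4000 bits. Store-and-forward: sum (t_trans + t_prop) per link.
Link 1: t_trans = 4000/(5*10^6) s = 0.8000 ms; t_prop = 200/200000 s = 1.0000 ms; subtotal = 1.8000 ms
Link 2: t_trans = 4000/(10*10^6) s = 0.4000 ms; t_prop = 800/200000 s = 4.0000 ms; subtotal = 4.4000 ms
Link 3: t_trans = 4000/(5*10^6) s = 0.8000 ms; t_prop = 200/200000 s = 1.0000 ms; subtotal = 1.8000 ms
End-to-end = 1.8000 + 4.4000 + 1.8000 = 8.0000 ms -> 8.000 ms (3 dp)

8.000


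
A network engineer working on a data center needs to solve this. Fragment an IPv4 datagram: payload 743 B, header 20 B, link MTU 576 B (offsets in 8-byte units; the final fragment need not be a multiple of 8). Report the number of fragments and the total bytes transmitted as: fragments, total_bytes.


Max data per non-final fragment = floor((MTU - header)/8)*8 = floor((576 - 20)/8)*8 = floor(556/8)*8 = 552 B
Final fragment needs no 8-byte alignment: it can carry up to MTU - header = 556 B
Non-final fragments needed = ceil((payload - 556) / 552) = ceil(187/552) = ceil(0.3388) = 1
Number of fragments = 1 + 1 = 2
Fragment sizes (data): 1 * 552 B + 191 B (last, 191 <= 556 OK)
Total bytes sent = payload + n_frags * header = 743 + 2*20 = 743 + 40 = 783 B

2, 783


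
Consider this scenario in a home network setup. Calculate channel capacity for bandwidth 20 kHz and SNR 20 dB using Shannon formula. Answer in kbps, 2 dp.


Given: B = 20 kHz, SNR = 20 dB
SNR linear = 10^(20/10) = 100
1 + SNR = 101
log2(101) = 6.6582114828
C = 20 * 1000 * 6.6582114828 = 133164.2297 bps
C = 133.164230 kbps -> 133.16 kbps (2 dp)

133.16


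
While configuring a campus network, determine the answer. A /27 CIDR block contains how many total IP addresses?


Given: CIDR prefix /27
Host bits = 32 - 27 = 5
Total addresses = 2^5 = 32

32


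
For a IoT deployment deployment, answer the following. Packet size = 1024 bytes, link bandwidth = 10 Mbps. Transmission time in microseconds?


Given: packet = 1024 bytes, bandwidth = 10 Mbps
Packet in bits = 1024 * 8 = 8192 bits
Bandwidth = 10 * 10^6 = 10000000 bps
Time = 8192 / 10000000 seconds
Time in us = 8192 * 10^6 / 10000000 = 819.2

819.2


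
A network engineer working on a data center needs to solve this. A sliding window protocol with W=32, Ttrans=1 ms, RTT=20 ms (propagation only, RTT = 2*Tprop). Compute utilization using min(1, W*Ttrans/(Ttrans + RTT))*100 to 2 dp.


Given: W = 32, Ttrans = 1 ms, RTT = 20 ms (= 2 * Tprop, Tprop = 10 ms)
Cycle time = Ttrans + RTT = 1 + 20 = 21 ms (first packet sent until its ACK returns)
W * Ttrans = 32 * 1 = 32 ms of sending per cycle
W * Ttrans / (Ttrans + RTT) = 32 / 21 = 1.523810
U = min(1, 1.523810) = 1.000000
U% = 100.00%

100.00


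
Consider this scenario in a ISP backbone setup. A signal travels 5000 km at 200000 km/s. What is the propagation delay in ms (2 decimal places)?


Given: distance = 5000 km, speed = 200000 km/s
Delay = distance / speed = 5000 / 200000 seconds
Delay in ms = 5000 * 1000 / 200000
Delay = 25.0000 ms
Rounded to 2 dp = 25.00 ms

25.00


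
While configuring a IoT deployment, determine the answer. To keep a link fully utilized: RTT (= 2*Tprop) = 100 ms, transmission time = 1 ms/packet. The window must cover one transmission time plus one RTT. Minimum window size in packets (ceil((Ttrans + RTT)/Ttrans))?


Given: Ttrans = 1 ms, RTT = 100 ms (= 2 * Tprop, Tprop = 50 ms)
Time until first ACK returns = Ttrans + RTT = 1 + 100 = 101 ms
Need W * Ttrans >= Ttrans + RTT  ->  W >= (Ttrans + RTT) / Ttrans
(Ttrans + RTT) / Ttrans = 101 / 1 = 101
W_min = ceil(101) = 101

101


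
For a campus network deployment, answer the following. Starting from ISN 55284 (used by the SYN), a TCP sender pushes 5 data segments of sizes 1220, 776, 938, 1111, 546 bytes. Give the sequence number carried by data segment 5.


The SYN occupies sequence number ISN = 55284, so the first data byte is ISN + 1 = 55285.
SEQ of data segment i = (ISN + 1) + sum of payload sizes of segments 1..i-1.
Segment 1: SEQ = 55285, payload = 1220 bytes
Segment 2: SEQ = 56505, payload = 776 bytes
Segment 3: SEQ = 57281, payload = 938 bytes
Segment 4: SEQ = 58219, payload = 1111 bytes
Segment 5: SEQ = 59330, payload = 546 bytes
SEQ of segment 5 = 55285 + 1220 + 776 + 938 + 1111 = 59330

59330


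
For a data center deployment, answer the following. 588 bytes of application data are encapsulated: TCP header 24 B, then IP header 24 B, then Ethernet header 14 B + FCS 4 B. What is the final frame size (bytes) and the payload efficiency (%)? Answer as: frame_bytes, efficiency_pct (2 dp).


TCP segment = 588 + 24 = 612 B
IP packet = 612 + 24 = 636 B
Ethernet frame = 636 + 14 + 4 = 654 B
Efficiency = app / frame = 588 / 654 = 0.899083 = 89.9083% -> 89.91% (2 dp)

654, 89.91


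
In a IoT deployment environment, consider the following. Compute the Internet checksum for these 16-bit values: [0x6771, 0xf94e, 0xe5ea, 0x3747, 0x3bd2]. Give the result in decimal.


Given words: [0x6771, 0xf94e, 0xe5ea, 0x3747, 0x3bd2]
Step 1: Sum all words
Raw sum = 26481 + 63822 + 58858 + 14151 + 15314 = 178626
Step 2: Fold carry: (47554 + 2) = 47556
One's complement = ~47556 & 0xFFFF = 17979

17979


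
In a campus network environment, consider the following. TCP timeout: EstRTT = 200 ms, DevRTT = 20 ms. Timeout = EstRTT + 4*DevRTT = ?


Given: EstRTT = 200 ms, DevRTT = 20 ms
Timeout = EstRTT + 4 * DevRTT
4 * DevRTT = 4 * 20 = 80
Timeout = 200 + 80 = 280 ms

280


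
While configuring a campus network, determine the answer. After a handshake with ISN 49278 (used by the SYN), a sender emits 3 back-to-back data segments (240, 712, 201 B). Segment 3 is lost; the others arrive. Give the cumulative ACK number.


SYN uses sequence number 49278; first data byte = ISN + 1 = 49279.
Segment 1: SEQ = 49279, len = 240 B, covers [49279, 49518]
Segment 2: SEQ = 49519, len = 712 B, covers [49519, 50230]
Segment 3: SEQ = 50231, len = 201 B, covers [50231, 50431] [LOST]
In-order data received: bytes [49279, 50230] (segments 1..2).
Segment 3 missing -> gap begins at byte 50231.
Cumulative ACK = next expected in-order byte = 49279 + 240 + 712 = 50231

50231


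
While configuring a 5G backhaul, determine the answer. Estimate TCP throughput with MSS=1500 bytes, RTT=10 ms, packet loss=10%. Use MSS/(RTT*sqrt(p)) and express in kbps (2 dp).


Given: MSS = 1500 bytes, RTT = 10 ms, loss = 10%
RTT in seconds = 10 / 1000 = 0.01
Loss rate = 10% = 0.1
sqrt(loss) = sqrt(0.1) = 0.316227766017
Throughput (bytes/s) = 1500 / (0.01 * 0.316227766017) = 474341.6490
Throughput (kbps) = 474341.6490 * 8 / 1000 = 3794.733192 -> 3794.73 kbps (2 dp)

3794.73


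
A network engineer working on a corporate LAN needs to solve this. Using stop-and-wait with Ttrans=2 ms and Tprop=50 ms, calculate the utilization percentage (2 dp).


Given: Ttrans = 2 ms, Tprop = 50 ms
RTT = 2 * Tprop = 2 * 50 = 100 ms
U = Ttrans / (Ttrans + RTT)
U = 2 / (2 + 100)
U = 2 / 102 = 0.019608
U% = 1.96%

1.96


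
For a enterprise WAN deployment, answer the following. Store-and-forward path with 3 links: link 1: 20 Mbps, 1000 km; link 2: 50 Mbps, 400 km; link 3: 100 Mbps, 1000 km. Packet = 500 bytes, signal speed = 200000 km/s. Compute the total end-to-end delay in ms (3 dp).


Packet = 500 bytes = 4000 bits. Store-and-forward: sum (t_trans + t_prop) per link.
Link 1: t_trans = 4000/(20*10^6) s = 0.2000 ms; t_prop = 1000/200000 s = 5.0000 ms; subtotal = 5.2000 ms
Link 2: t_trans = 4000/(50*10^6) s = 0.0800 ms; t_prop = 400/200000 s = 2.0000 ms; subtotal = 2.0800 ms
Link 3: t_trans = 4000/(100*10^6) s = 0.0400 ms; t_prop = 1000/200000 s = 5.0000 ms; subtotal = 5.0400 ms
End-to-end = 5.2000 + 2.0800 + 5.0400 = 12.3200 ms -> 12.320 ms (3 dp)

12.320


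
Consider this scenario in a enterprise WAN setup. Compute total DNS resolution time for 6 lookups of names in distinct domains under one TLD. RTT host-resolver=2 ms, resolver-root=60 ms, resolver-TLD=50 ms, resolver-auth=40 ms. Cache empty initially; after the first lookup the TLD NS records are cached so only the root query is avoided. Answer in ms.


Lookup 1 (cold cache): local + root + TLD + auth = 2 + 60 + 50 + 40 = 152 ms
Lookups 2..6 (TLD NS cached -> skip root; new domain -> still ask TLD and auth): local + TLD + auth = 2 + 50 + 40 = 92 ms each
Remaining 5 lookups: 5 * 92 = 460 ms
Total = 152 + 460 = 612 ms

612


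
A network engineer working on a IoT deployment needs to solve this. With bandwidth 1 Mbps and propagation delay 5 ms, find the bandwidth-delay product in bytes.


Given: bandwidth = 1 Mbps, delay = 5 ms
BDP in bits = 1 * 10^6 * 5 / 1000
BDP in bits = 5000
BDP in bytes = 5000 / 8 = 625

625


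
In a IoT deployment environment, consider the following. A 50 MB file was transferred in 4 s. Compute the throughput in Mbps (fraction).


Given: file = 50 MB, time = 4 s
File in Mb = 50 * 8 = 400 Mb
Throughput = 400 / 4 Mbps
Throughput = 100 Mbps

100


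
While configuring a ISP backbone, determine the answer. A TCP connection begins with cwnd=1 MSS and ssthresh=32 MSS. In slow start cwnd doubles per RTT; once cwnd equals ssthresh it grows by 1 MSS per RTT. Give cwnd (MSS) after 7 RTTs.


RTT 0: cwnd = 1 MSS (initial)
RTT 1: cwnd = 2 MSS (slow start, doubled)
RTT 2: cwnd = 4 MSS (slow start, doubled)
RTT 3: cwnd = 8 MSS (slow start, doubled)
RTT 4: cwnd = 16 MSS (slow start, doubled)
RTT 5: cwnd = 32 MSS (slow start, doubled)
RTT 6: cwnd = 33 MSS (congestion avoidance, +1)
RTT 7: cwnd = 34 MSS (congestion avoidance, +1)

34


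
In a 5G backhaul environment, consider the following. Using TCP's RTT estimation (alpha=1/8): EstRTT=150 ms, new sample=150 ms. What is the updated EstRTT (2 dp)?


Given: EstRTT = 150 ms, SampleRTT = 150 ms, alpha = 1/8
New EstRTT = (1 - alpha) * EstRTT + alpha * SampleRTT
(7/8) * 150 = 131.25
(1/8) * 150 = 18.75
New EstRTT = 131.25 + 18.75 = 150 ms -> 150.00 ms (2 dp)

150.00


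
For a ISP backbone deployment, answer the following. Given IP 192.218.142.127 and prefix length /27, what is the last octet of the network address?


Given: IP = 192.218.142.127, prefix = /27
Subnet mask = 255.255.255.224
Last octet of IP: 127
Last octet of mask: 224
Network last octet = 127 AND 224 = 96

96


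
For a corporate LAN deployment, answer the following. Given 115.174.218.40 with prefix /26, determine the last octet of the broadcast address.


Given: IP = 115.174.218.40, prefix = /26
Host bits = 32 - 26 = 6
Network last octet = 40 AND mask = 0
Host part size = 2^6 - 1 = 63
Broadcast last octet = 0 OR 63 = 63

63


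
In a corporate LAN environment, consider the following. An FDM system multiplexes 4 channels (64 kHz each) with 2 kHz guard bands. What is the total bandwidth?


Given: 4 channels, 64 kHz each, guard = 2 kHz
Channel bandwidth = 4 * 64 = 256 kHz
Guard bands = 3 gaps * 2 kHz = 6 kHz
Total = 256 + 6 = 262 kHz

262


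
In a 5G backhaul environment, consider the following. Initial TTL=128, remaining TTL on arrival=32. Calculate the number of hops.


Given: initial TTL = 128, received TTL = 32
Hops = initial TTL - received TTL
Hops = 128 - 32 = 96

96


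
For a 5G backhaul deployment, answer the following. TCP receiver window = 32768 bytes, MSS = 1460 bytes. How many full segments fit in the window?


Given: RWND = 32768 bytes, MSS = 1460 bytes
Full segments = floor(RWND / MSS)
Full segments = floor(32768 / 1460)
Full segments = floor(22.4438) = 22

22


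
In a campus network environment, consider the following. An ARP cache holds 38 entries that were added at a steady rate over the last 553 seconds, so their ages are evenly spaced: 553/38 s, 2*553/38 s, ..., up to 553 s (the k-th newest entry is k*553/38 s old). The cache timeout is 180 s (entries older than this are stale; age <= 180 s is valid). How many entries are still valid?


Ages are k * 553/38 s for k = 1..38 (spacing = 14.5526 s).
Entry k is valid iff k * 553/38 <= 180 iff k <= 38 * 180 / 553 = 12.3689
n_valid = floor(12.3689) = 12
(n_stale = 38 - 12 = 26)

12


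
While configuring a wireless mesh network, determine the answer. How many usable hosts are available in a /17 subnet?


Given: subnet mask /17
Host bits = 32 - 17 = 15
Total addresses = 2^15 = 32768
Usable hosts = 32768 - 2 (network + broadcast) = 32766

32766


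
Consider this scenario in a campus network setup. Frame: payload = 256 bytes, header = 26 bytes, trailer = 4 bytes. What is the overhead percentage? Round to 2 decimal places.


Given: payload = 256 B, header = 26 B, trailer = 4 B
Overhead bytes = header + trailer = 26 + 4 = 30
Total frame = payload + overhead = 256 + 30 = 286
Overhead % = 30 / 286 * 100 = 10.4895% -> 10.49% (2 dp)

10.49


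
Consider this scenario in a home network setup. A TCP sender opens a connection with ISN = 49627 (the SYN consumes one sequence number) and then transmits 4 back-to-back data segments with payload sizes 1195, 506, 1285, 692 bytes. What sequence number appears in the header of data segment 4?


The SYN occupies sequence number ISN = 49627, so the first data byte is ISN + 1 = 49628.
SEQ of data segment i = (ISN + 1) + sum of payload sizes of segments 1..i-1.
Segment 1: SEQ = 49628, payload = 1195 bytes
Segment 2: SEQ = 50823, payload = 506 bytes
Segment 3: SEQ = 51329, payload = 1285 bytes
Segment 4: SEQ = 52614, payload = 692 bytes
SEQ of segment 4 = 49628 + 1195 + 506 + 1285 = 52614

52614


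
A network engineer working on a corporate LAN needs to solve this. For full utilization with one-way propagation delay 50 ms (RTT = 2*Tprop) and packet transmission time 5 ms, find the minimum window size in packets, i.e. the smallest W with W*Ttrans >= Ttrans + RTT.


Given: Ttrans = 5 ms, RTT = 100 ms (= 2 * Tprop, Tprop = 50 ms)
Time until first ACK returns = Ttrans + RTT = 5 + 100 = 105 ms
Need W * Ttrans >= Ttrans + RTT  ->  W >= (Ttrans + RTT) / Ttrans
(Ttrans + RTT) / Ttrans = 105 / 5 = 21
W_min = ceil(21) = 21

21
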